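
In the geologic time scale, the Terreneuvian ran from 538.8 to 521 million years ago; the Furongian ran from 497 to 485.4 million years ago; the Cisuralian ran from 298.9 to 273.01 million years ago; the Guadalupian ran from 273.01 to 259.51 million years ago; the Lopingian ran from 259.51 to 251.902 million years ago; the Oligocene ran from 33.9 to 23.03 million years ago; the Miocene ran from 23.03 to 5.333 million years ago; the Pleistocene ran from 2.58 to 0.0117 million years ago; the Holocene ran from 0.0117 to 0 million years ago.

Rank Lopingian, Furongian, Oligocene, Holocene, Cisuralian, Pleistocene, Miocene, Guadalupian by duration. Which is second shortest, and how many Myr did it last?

Pleistocene, 2.5683 million years

Start − end for each: Lopingian 259.51 − 251.902 = 7.608; Furongian 497 − 485.4 = 11.6; Oligocene 33.9 − 23.03 = 10.87; Holocene 0.0117 − 0 = 0.0117; Cisuralian 298.9 − 273.01 = 25.89; Pleistocene 2.58 − 0.0117 = 2.5683; Miocene 23.03 − 5.333 = 17.697; Guadalupian 273.01 − 259.51 = 13.5.
Ranking these from shortest: Holocene < Pleistocene < Lopingian < Oligocene < Furongian < Guadalupian < Miocene < Cisuralian.
Position 2 in that ranking is Pleistocene, which lasted 2.5683 Myr.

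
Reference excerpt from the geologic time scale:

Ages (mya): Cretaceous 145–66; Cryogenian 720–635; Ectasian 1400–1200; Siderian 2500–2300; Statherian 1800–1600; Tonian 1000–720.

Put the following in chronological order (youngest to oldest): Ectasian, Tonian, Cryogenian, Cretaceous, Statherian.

The oldest of these is Statherian (starts 1800 Ma) and the youngest is Cretaceous (ends 66 Ma).
In between, by decreasing start age: Ectasian (1400), Tonian (1000), Cryogenian (720).
Listing youngest first means reversing that sequence.

Cretaceous, then Cryogenian, then Tonian, then Ectasian, then Statherian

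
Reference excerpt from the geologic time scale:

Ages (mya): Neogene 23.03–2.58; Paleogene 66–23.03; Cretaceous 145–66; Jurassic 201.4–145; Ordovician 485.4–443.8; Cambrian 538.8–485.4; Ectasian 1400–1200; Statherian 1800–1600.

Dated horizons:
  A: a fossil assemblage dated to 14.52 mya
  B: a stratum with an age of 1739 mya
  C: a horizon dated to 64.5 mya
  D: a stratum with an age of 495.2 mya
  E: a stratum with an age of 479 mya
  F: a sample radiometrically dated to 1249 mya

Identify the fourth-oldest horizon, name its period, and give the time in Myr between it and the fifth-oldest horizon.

E, in the Ordovician; 414.5 million years to C

Sorted oldest-first by Ma: B (1739), F (1249), D (495.2), E (479), C (64.5), A (14.52).
The fourth oldest is E at 479 Ma, which lies in 485.4–443.8 Ma: the Ordovician.
The fifth oldest is C at 64.5 Ma; separation = |479 − 64.5| = 414.5 Myr.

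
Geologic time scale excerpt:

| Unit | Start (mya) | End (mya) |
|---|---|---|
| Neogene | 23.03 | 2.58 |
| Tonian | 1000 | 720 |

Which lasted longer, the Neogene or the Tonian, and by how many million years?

Tonian, by 259.55 million years

Neogene: 23.03 − 2.58 = 20.45 Myr.
Tonian: 1000 − 720 = 280 Myr.
Difference: 280 − 20.45 = 259.55 Myr, so the Tonian was longer.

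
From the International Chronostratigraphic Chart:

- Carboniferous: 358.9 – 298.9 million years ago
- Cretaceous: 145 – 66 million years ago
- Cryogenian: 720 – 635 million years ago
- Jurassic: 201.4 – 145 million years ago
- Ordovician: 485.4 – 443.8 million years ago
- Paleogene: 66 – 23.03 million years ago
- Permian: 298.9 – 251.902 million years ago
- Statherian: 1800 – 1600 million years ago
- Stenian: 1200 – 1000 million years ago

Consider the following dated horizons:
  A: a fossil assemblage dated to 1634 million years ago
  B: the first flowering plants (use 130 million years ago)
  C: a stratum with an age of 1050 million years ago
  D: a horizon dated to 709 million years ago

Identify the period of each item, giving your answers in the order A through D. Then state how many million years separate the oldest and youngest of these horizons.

A — Statherian; B — Cretaceous; C — Stenian; D — Cryogenian; span 1504 million years

A: 1634 Ma lies in 1800–1600 Ma, so Statherian.
B: 130 Ma lies in 145–66 Ma, so Cretaceous.
C: 1050 Ma lies in 1200–1000 Ma, so Stenian.
D: 709 Ma lies in 720–635 Ma, so Cryogenian.
Oldest = 1634 Ma, youngest = 130 Ma → span 1504 Myr.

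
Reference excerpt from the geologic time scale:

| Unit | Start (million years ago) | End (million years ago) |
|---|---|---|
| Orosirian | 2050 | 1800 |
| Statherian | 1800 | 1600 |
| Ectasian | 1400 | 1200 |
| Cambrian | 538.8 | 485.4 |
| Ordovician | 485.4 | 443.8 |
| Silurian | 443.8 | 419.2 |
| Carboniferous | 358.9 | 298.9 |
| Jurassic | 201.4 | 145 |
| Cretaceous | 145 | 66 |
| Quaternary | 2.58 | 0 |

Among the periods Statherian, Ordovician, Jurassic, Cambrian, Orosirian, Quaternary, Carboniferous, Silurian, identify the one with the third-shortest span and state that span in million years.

Ordovician, 41.6 million years

Durations: Statherian 200; Ordovician 41.6; Jurassic 56.4; Cambrian 53.4; Orosirian 250; Quaternary 2.58; Carboniferous 60; Silurian 24.6 Myr.
Sorted shortest-first: Quaternary (2.58), Silurian (24.6), Ordovician (41.6), Cambrian (53.4), Jurassic (56.4), Carboniferous (60), Statherian (200), Orosirian (250).
The third shortest is Ordovician at 41.6 Myr.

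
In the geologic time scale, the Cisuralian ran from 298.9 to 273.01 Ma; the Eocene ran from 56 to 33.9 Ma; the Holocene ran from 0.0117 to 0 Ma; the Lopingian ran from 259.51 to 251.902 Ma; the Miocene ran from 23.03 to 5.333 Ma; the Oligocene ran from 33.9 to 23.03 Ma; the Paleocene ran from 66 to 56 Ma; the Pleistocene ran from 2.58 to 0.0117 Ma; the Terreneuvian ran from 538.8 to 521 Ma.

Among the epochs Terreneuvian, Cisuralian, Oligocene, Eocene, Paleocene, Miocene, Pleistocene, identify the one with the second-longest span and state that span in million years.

Eocene, 22.1 million years

Durations: Terreneuvian 17.8; Cisuralian 25.89; Oligocene 10.87; Eocene 22.1; Paleocene 10; Miocene 17.697; Pleistocene 2.5683 Myr.
Sorted longest-first: Cisuralian (25.89), Eocene (22.1), Terreneuvian (17.8), Miocene (17.697), Oligocene (10.87), Paleocene (10), Pleistocene (2.5683).
The second longest is Eocene at 22.1 Myr.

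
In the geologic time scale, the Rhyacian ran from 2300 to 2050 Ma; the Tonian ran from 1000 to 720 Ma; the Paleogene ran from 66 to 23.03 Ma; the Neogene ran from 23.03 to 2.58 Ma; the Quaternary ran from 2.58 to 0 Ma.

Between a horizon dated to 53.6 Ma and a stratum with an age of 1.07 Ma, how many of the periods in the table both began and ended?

53.6 Ma sits inside the Paleogene (66–23.03) and 1.07 Ma inside the Quaternary (2.58–0); neither of those is wholly between the two dates.
The listed periods lying completely between them are Neogene — 1 in all.

1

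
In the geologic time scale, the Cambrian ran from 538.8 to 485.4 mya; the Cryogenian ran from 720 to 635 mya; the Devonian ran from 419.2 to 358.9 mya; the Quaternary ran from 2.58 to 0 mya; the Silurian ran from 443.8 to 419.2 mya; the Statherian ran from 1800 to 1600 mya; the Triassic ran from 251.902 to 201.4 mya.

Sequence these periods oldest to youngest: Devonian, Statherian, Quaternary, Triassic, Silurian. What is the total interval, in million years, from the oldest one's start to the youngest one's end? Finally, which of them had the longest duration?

Start ages (Ma): Statherian 1800, Silurian 443.8, Devonian 419.2, Triassic 251.902, Quaternary 2.58.
Ordered oldest to youngest: Statherian, Silurian, Devonian, Triassic, Quaternary.
Span = 1800 − 0 = 1800 Myr.
Durations: Silurian 24.6, Devonian 60.3, Triassic 50.502, Statherian 200, Quaternary 2.58 → longest is Statherian (200 Myr).

Statherian → Silurian → Devonian → Triassic → Quaternary; total span 1800 Myr; longest is Statherian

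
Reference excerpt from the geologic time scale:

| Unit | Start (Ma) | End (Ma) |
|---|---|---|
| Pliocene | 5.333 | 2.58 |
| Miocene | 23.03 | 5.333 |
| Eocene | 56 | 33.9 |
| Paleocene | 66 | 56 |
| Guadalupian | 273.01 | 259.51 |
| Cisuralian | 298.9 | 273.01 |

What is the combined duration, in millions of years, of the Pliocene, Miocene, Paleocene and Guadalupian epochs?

Each duration: Pliocene = 2.753; Miocene = 17.697; Paleocene = 10; Guadalupian = 13.5.
Sum: 2.753 + 17.697 + 10 + 13.5 = 43.95 Myr.

43.95 million years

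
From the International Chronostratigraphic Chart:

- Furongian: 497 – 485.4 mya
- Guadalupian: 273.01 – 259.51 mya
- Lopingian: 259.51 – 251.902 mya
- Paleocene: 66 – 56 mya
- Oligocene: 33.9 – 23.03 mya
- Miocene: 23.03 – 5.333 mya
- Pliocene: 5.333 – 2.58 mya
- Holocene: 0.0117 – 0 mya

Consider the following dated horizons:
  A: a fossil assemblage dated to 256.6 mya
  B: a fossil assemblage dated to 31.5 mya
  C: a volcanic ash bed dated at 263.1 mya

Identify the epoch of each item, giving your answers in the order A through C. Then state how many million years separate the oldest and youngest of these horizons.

A — Lopingian; B — Oligocene; C — Guadalupian; span 231.6 million years

A: 256.6 Ma lies in 259.51–251.902 Ma, so Lopingian.
B: 31.5 Ma lies in 33.9–23.03 Ma, so Oligocene.
C: 263.1 Ma lies in 273.01–259.51 Ma, so Guadalupian.
Oldest = 263.1 Ma, youngest = 31.5 Ma → span 231.6 Myr.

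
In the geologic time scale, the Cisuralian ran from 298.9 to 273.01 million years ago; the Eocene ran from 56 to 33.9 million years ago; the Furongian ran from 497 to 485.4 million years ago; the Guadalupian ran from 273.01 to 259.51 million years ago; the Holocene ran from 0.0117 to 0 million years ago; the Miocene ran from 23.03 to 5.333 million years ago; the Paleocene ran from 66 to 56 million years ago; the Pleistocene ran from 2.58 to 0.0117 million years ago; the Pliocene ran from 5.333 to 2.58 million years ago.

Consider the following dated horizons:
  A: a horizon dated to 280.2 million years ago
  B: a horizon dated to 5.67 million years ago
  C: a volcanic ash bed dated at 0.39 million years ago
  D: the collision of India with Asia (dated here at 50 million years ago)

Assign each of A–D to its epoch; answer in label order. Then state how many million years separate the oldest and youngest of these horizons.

A: 280.2 Ma lies in 298.9–273.01 Ma, so Cisuralian.
B: 5.67 Ma lies in 23.03–5.333 Ma, so Miocene.
C: 0.39 Ma lies in 2.58–0.0117 Ma, so Pleistocene.
D: 50 Ma lies in 56–33.9 Ma, so Eocene.
Oldest = 280.2 Ma, youngest = 0.39 Ma → span 279.81 Myr.

A — Cisuralian; B — Miocene; C — Pleistocene; D — Eocene; span 279.81 million years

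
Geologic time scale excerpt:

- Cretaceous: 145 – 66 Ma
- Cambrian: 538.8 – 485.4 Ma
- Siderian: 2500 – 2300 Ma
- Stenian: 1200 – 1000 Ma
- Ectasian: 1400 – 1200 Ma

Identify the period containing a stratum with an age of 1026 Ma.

1026 Ma lies between 1200 and 1000 Ma, so it falls in the Stenian.

Stenian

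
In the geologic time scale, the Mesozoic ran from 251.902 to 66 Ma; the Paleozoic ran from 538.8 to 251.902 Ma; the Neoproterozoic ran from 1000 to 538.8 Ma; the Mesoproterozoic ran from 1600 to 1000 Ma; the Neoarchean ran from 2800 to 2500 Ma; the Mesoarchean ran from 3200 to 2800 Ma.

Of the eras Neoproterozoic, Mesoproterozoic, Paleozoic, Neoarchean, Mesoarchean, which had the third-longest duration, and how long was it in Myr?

Durations: Neoproterozoic 461.2; Mesoproterozoic 600; Paleozoic 286.898; Neoarchean 300; Mesoarchean 400 Myr.
Sorted longest-first: Mesoproterozoic (600), Neoproterozoic (461.2), Mesoarchean (400), Neoarchean (300), Paleozoic (286.898).
The third longest is Mesoarchean at 400 Myr.

Mesoarchean, 400 million years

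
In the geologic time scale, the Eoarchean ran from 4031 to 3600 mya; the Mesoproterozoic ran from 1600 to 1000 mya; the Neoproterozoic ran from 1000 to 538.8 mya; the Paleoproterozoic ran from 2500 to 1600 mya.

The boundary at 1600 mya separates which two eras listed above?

The Paleoproterozoic ends at 1600 mya and the Mesoproterozoic begins at 1600 mya, so they share that boundary.

Paleoproterozoic and Mesoproterozoic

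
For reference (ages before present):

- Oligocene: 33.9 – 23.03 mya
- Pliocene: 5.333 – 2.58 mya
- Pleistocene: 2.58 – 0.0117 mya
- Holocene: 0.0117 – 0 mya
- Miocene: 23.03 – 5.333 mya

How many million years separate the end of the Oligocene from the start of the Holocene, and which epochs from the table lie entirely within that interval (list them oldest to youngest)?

23.0183 million years; Miocene, Pliocene, Pleistocene

The Oligocene closes at 23.03 Ma and the Holocene opens at 0.0117 Ma, so the interval is 23.03 − 0.0117 = 23.0183 Myr.
An epoch fits inside if it starts at or after 23.03 Ma and ends at or before 0.0117 Ma; oldest first that gives Miocene, Pliocene, Pleistocene.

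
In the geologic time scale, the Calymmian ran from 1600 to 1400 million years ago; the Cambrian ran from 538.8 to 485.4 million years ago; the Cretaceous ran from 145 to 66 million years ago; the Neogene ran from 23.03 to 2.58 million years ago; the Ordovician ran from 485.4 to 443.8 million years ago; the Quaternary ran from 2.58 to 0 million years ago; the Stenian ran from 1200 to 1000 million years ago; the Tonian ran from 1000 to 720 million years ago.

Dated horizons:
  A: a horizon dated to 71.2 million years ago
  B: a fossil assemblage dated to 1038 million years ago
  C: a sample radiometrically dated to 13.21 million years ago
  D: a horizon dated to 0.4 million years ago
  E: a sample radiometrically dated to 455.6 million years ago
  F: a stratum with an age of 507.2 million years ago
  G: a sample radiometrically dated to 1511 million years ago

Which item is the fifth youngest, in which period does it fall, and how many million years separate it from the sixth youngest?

Smaller Ma means younger, so youngest first: D 0.4 < C 13.21 < A 71.2 < E 455.6 < F 507.2 < B 1038 < G 1511.
Counting 5 along gives F (507.2 Ma); the excerpt puts that inside the Cambrian, 538.8–485.4 Ma.
Next in line is B (1038 Ma), and 1038 − 507.2 = 530.8 Myr.

F, in the Cambrian; 530.8 million years to B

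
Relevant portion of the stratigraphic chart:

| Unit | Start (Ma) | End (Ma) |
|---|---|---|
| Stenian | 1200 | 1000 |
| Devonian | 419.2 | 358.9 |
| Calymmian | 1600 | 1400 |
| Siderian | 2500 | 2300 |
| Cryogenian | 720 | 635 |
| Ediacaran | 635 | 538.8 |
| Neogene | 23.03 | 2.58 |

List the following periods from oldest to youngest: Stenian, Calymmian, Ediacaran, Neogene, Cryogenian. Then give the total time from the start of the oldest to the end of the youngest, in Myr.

Calymmian → Stenian → Cryogenian → Ediacaran → Neogene; total span 1597.42 Myr

From the excerpt: Stenian 1200–1000; Calymmian 1600–1400; Ediacaran 635–538.8; Neogene 23.03–2.58; Cryogenian 720–635 (Ma).
Larger Ma is earlier, so the oldest is Calymmian and the youngest is Neogene; oldest to youngest: Calymmian, Stenian, Cryogenian, Ediacaran, Neogene.
Oldest start 1600 minus youngest end 2.58 gives 1597.42 Myr overall.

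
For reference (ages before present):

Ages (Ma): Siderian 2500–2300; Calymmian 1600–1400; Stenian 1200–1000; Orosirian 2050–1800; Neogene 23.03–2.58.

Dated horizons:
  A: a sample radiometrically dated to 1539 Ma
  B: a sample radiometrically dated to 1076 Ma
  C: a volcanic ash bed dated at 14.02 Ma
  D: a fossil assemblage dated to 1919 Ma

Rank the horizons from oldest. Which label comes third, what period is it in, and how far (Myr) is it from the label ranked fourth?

Sorted oldest-first by Ma: D (1919), A (1539), B (1076), C (14.02).
The third oldest is B at 1076 Ma, which lies in 1200–1000 Ma: the Stenian.
The fourth oldest is C at 14.02 Ma; separation = |1076 − 14.02| = 1061.98 Myr.

B, in the Stenian; 1061.98 million years to C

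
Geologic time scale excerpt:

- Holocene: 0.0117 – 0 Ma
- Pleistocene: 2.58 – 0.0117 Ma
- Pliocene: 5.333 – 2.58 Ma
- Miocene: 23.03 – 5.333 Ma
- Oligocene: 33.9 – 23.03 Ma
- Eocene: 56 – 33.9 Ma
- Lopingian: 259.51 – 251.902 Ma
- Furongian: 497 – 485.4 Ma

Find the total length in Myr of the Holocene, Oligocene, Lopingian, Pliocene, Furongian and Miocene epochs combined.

Each duration: Holocene = 0.0117; Oligocene = 10.87; Lopingian = 7.608; Pliocene = 2.753; Furongian = 11.6; Miocene = 17.697.
Sum: 0.0117 + 10.87 + 7.608 + 2.753 + 11.6 + 17.697 = 50.5397 Myr.

50.5397 million years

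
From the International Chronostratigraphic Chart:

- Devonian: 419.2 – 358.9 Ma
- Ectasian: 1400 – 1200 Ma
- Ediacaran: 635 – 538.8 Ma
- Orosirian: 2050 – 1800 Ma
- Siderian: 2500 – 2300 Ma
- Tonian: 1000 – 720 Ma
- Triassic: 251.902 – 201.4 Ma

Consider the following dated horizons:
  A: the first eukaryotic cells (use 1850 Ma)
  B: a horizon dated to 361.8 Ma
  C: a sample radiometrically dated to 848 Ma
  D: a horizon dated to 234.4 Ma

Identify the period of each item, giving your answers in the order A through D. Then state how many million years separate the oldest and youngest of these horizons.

Match each age against the start–end ranges in the excerpt: A = 1850 Ma → Orosirian (2050–1800); B = 361.8 Ma → Devonian (419.2–358.9); C = 848 Ma → Tonian (1000–720); D = 234.4 Ma → Triassic (251.902–201.4).
The largest age is 1850 Ma and the smallest is 234.4 Ma; their difference is 1615.6 Myr.

A — Orosirian; B — Devonian; C — Tonian; D — Triassic; span 1615.6 million years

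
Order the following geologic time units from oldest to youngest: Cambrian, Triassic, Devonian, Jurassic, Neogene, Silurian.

Era membership (oldest first within each) — Paleozoic: Cambrian, Silurian, Devonian; Mesozoic: Triassic, Jurassic; Cenozoic: Neogene. Paleozoic precedes Mesozoic, which precedes Cenozoic. Concatenating the groups in that era order gives oldest to youngest directly.

Cambrian, Silurian, Devonian, Triassic, Jurassic, Neogene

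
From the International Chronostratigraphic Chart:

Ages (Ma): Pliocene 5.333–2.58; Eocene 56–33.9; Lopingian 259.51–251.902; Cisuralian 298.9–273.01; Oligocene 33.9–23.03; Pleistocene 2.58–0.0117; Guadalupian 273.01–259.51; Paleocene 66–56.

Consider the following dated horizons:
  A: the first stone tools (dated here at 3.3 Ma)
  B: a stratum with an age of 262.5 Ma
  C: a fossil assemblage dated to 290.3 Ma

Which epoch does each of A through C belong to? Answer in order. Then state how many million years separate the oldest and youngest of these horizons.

A — Pliocene; B — Guadalupian; C — Cisuralian; span 287 million years

Match each age against the start–end ranges in the excerpt: A = 3.3 Ma → Pliocene (5.333–2.58); B = 262.5 Ma → Guadalupian (273.01–259.51); C = 290.3 Ma → Cisuralian (298.9–273.01).
The largest age is 290.3 Ma and the smallest is 3.3 Ma; their difference is 287 Myr.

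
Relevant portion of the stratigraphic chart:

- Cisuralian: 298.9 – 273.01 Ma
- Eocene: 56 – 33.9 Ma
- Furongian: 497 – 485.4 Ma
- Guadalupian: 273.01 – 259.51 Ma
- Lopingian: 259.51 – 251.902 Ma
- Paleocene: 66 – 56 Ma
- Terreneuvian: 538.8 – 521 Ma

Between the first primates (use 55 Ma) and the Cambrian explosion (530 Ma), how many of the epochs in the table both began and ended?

5

The older date is 530 Ma and the younger is 55 Ma.
Epochs with start < 530 and end > 55 Ma: Furongian (497–485.4), Cisuralian (298.9–273.01), Guadalupian (273.01–259.51), Lopingian (259.51–251.902), Paleocene (66–56).
That is 5 complete epochs.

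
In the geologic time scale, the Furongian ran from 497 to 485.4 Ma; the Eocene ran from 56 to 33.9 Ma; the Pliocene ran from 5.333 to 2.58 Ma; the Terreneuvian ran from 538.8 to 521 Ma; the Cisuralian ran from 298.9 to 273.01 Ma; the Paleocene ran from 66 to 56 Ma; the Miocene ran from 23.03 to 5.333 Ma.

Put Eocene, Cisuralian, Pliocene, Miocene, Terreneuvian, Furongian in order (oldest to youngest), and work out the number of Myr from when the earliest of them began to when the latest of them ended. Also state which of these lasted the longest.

Terreneuvian, Furongian, Cisuralian, Eocene, Miocene, Pliocene; total span 536.22 Myr; longest is Cisuralian

From the excerpt: Eocene 56–33.9; Cisuralian 298.9–273.01; Pliocene 5.333–2.58; Miocene 23.03–5.333; Terreneuvian 538.8–521; Furongian 497–485.4 (Ma).
Larger Ma is earlier, so the oldest is Terreneuvian and the youngest is Pliocene; oldest to youngest: Terreneuvian, Furongian, Cisuralian, Eocene, Miocene, Pliocene.
Oldest start 538.8 minus youngest end 2.58 gives 536.22 Myr overall.
Individual lengths (start − end): Pliocene 2.753; Eocene 22.1; Furongian 11.6; Terreneuvian 17.8; Cisuralian 25.89; Miocene 17.697. The largest is Cisuralian at 25.89 Myr.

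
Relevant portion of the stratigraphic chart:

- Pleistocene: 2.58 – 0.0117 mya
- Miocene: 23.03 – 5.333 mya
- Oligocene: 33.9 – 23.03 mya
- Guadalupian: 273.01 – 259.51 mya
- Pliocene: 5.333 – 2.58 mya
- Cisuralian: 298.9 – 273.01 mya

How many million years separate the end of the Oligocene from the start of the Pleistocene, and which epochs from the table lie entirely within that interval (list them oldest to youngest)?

20.45 million years; Miocene, Pliocene

The Oligocene closes at 23.03 Ma and the Pleistocene opens at 2.58 Ma, so the interval is 23.03 − 2.58 = 20.45 Myr.
An epoch fits inside if it starts at or after 23.03 Ma and ends at or before 2.58 Ma; oldest first that gives Miocene, Pliocene.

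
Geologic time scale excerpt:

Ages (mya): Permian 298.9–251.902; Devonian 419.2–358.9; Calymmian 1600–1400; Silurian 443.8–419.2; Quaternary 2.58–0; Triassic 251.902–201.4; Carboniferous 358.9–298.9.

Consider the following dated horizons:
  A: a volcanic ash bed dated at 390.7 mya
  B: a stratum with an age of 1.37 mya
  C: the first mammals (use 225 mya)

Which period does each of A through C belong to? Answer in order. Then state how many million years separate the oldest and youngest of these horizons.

A: 390.7 Ma lies in 419.2–358.9 Ma, so Devonian.
B: 1.37 Ma lies in 2.58–0 Ma, so Quaternary.
C: 225 Ma lies in 251.902–201.4 Ma, so Triassic.
Oldest = 390.7 Ma, youngest = 1.37 Ma → span 389.33 Myr.

A — Devonian; B — Quaternary; C — Triassic; span 389.33 million years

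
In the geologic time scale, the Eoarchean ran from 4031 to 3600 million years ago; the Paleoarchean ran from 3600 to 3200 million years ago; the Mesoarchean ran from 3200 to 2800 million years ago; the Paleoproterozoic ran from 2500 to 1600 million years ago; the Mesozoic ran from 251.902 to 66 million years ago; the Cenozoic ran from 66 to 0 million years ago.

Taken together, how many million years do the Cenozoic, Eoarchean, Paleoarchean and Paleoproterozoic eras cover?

1797 million years

Each duration: Cenozoic = 66; Eoarchean = 431; Paleoarchean = 400; Paleoproterozoic = 900.
Sum: 66 + 431 + 400 + 900 = 1797 Myr.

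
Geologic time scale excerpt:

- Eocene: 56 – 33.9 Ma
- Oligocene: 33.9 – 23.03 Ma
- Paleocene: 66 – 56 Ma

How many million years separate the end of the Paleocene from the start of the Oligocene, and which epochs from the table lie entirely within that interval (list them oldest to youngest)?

22.1 million years; Eocene

The Paleocene closes at 56 Ma and the Oligocene opens at 33.9 Ma, so the interval is 56 − 33.9 = 22.1 Myr.
An epoch fits inside if it starts at or after 56 Ma and ends at or before 33.9 Ma; oldest first that gives Eocene.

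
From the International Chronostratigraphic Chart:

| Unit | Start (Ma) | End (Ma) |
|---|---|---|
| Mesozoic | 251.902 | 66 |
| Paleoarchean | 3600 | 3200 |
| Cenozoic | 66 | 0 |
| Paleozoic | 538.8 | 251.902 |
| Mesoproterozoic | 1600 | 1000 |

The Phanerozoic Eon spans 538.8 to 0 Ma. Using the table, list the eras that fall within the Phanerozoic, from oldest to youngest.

Eras with both bounds inside 538.8–0 Ma: Paleozoic (538.8–251.902), Mesozoic (251.902–66), Cenozoic (66–0).

Paleozoic, Mesozoic, Cenozoic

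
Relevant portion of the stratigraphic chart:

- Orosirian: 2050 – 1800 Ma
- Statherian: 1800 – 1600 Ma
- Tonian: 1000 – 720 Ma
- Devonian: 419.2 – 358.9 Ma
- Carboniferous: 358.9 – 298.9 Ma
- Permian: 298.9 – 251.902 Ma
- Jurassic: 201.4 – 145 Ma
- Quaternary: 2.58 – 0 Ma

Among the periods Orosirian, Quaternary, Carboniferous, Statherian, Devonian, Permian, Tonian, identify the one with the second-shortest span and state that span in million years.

Permian, 46.998 million years

Start − end for each: Orosirian 2050 − 1800 = 250; Quaternary 2.58 − 0 = 2.58; Carboniferous 358.9 − 298.9 = 60; Statherian 1800 − 1600 = 200; Devonian 419.2 − 358.9 = 60.3; Permian 298.9 − 251.902 = 46.998; Tonian 1000 − 720 = 280.
Ranking these from shortest: Quaternary < Permian < Carboniferous < Devonian < Statherian < Orosirian < Tonian.
Position 2 in that ranking is Permian, which lasted 46.998 Myr.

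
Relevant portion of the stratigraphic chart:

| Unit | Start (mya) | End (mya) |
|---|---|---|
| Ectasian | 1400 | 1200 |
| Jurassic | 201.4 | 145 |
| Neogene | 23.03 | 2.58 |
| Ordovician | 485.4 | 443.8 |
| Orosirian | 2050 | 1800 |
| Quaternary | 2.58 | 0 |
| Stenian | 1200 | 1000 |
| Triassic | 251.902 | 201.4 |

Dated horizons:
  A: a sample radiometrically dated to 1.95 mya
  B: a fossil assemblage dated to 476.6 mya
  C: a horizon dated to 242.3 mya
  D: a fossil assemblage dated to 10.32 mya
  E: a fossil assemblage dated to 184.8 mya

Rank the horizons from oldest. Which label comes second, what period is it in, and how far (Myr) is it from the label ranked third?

Sorted oldest-first by Ma: B (476.6), C (242.3), E (184.8), D (10.32), A (1.95).
The second oldest is C at 242.3 Ma, which lies in 251.902–201.4 Ma: the Triassic.
The third oldest is E at 184.8 Ma; separation = |242.3 − 184.8| = 57.5 Myr.

C, in the Triassic; 57.5 million years to E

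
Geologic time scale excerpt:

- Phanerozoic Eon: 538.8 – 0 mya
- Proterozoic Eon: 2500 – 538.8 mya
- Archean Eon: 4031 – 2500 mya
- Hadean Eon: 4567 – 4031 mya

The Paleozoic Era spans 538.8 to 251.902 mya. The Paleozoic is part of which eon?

Phanerozoic

The Paleozoic (538.8–251.902 Ma) lies entirely within 538.8–0 Ma, the Phanerozoic Eon.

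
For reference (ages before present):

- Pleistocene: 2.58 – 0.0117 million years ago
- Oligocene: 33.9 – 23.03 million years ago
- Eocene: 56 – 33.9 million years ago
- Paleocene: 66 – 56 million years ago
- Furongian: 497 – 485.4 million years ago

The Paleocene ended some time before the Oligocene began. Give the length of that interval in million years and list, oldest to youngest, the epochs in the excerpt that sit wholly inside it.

22.1 million years; Eocene

End of Paleocene = 56 Ma; start of Oligocene = 33.9 Ma.
Gap = 56 − 33.9 = 22.1 Myr.
Epochs wholly inside 56–33.9 Ma: Eocene (56–33.9).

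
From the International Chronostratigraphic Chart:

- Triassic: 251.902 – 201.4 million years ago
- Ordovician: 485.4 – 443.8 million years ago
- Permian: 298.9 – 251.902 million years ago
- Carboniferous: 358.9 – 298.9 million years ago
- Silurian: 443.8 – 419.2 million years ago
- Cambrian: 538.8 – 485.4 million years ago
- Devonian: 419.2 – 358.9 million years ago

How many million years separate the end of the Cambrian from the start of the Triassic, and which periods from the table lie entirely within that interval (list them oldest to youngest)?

233.498 million years; Ordovician, Silurian, Devonian, Carboniferous, Permian

The Cambrian closes at 485.4 Ma and the Triassic opens at 251.902 Ma, so the interval is 485.4 − 251.902 = 233.498 Myr.
A period fits inside if it starts at or after 485.4 Ma and ends at or before 251.902 Ma; oldest first that gives Ordovician, Silurian, Devonian, Carboniferous, Permian.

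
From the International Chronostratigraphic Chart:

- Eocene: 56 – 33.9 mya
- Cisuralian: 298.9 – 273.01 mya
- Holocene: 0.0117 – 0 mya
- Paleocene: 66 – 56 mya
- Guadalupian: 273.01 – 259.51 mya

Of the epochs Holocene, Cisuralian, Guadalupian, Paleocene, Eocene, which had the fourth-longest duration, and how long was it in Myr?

Durations: Holocene 0.0117; Cisuralian 25.89; Guadalupian 13.5; Paleocene 10; Eocene 22.1 Myr.
Sorted longest-first: Cisuralian (25.89), Eocene (22.1), Guadalupian (13.5), Paleocene (10), Holocene (0.0117).
The fourth longest is Paleocene at 10 Myr.

Paleocene, 10 million years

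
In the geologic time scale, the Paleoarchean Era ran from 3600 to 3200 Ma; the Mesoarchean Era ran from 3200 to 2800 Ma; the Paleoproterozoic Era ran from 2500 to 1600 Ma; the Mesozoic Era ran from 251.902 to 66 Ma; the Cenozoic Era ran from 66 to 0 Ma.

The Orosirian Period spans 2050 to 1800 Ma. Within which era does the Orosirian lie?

Paleoproterozoic

The Orosirian (2050–1800 Ma) lies entirely within 2500–1600 Ma, the Paleoproterozoic Era.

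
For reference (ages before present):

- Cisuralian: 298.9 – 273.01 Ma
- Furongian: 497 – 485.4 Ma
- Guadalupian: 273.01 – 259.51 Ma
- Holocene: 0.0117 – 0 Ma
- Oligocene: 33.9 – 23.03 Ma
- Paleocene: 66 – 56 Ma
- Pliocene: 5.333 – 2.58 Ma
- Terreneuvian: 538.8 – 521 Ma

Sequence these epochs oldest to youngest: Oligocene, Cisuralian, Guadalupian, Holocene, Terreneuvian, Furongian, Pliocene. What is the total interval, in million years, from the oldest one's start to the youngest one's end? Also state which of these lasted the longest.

Start ages (Ma): Terreneuvian 538.8, Furongian 497, Cisuralian 298.9, Guadalupian 273.01, Oligocene 33.9, Pliocene 5.333, Holocene 0.0117.
Ordered oldest to youngest: Terreneuvian, Furongian, Cisuralian, Guadalupian, Oligocene, Pliocene, Holocene.
Span = 538.8 − 0 = 538.8 Myr.
Durations: Guadalupian 13.5, Holocene 0.0117, Cisuralian 25.89, Pliocene 2.753, Oligocene 10.87, Terreneuvian 17.8, Furongian 11.6 → longest is Cisuralian (25.89 Myr).

Terreneuvian → Furongian → Cisuralian → Guadalupian → Oligocene → Pliocene → Holocene; total span 538.8 Myr; longest is Cisuralian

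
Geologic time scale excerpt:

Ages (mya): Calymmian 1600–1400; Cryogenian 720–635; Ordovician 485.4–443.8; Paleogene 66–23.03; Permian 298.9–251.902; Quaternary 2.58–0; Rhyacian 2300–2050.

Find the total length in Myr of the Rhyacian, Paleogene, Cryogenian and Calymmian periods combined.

577.97 million years

Each duration: Rhyacian = 250; Paleogene = 42.97; Cryogenian = 85; Calymmian = 200.
Sum: 250 + 42.97 + 85 + 200 = 577.97 Myr.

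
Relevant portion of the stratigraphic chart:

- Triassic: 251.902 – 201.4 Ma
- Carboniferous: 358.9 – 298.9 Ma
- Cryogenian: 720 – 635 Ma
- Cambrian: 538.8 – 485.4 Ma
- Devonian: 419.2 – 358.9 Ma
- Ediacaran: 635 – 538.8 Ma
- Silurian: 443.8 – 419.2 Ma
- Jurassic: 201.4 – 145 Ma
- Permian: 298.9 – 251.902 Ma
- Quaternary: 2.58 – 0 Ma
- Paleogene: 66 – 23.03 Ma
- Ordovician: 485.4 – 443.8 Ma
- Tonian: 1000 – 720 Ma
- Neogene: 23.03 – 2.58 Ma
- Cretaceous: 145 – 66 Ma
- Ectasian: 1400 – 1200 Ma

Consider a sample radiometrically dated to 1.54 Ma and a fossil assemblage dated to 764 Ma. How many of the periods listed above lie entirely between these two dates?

The older date is 764 Ma and the younger is 1.54 Ma.
Periods with start < 764 and end > 1.54 Ma: Cryogenian (720–635), Ediacaran (635–538.8), Cambrian (538.8–485.4), Ordovician (485.4–443.8), Silurian (443.8–419.2), Devonian (419.2–358.9), Carboniferous (358.9–298.9), Permian (298.9–251.902), Triassic (251.902–201.4), Jurassic (201.4–145), Cretaceous (145–66), Paleogene (66–23.03), Neogene (23.03–2.58).
That is 13 complete periods.

13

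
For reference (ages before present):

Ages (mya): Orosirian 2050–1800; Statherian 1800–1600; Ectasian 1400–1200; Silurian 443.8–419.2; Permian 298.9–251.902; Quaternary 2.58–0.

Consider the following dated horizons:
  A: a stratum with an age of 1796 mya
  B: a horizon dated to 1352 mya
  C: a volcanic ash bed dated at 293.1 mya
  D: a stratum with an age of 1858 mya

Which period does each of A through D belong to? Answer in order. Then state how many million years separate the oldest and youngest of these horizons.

A — Statherian; B — Ectasian; C — Permian; D — Orosirian; span 1564.9 million years

Match each age against the start–end ranges in the excerpt: A = 1796 Ma → Statherian (1800–1600); B = 1352 Ma → Ectasian (1400–1200); C = 293.1 Ma → Permian (298.9–251.902); D = 1858 Ma → Orosirian (2050–1800).
The largest age is 1858 Ma and the smallest is 293.1 Ma; their difference is 1564.9 Myr.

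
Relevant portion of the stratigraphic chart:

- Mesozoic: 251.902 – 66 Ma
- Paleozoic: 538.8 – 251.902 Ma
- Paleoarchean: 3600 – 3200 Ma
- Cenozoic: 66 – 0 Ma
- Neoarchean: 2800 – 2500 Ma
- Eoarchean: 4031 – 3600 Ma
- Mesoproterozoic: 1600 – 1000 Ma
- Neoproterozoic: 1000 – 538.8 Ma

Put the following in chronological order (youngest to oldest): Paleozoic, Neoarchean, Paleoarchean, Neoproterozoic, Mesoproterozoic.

Paleozoic → Neoproterozoic → Mesoproterozoic → Neoarchean → Paleoarchean

Read off each span (Ma): Paleozoic 538.8–251.902; Neoarchean 2800–2500; Paleoarchean 3600–3200; Neoproterozoic 1000–538.8; Mesoproterozoic 1600–1000.
Larger Ma is older, so oldest→youngest is Paleoarchean, Neoarchean, Mesoproterozoic, Neoproterozoic, Paleozoic; reverse it for youngest→oldest.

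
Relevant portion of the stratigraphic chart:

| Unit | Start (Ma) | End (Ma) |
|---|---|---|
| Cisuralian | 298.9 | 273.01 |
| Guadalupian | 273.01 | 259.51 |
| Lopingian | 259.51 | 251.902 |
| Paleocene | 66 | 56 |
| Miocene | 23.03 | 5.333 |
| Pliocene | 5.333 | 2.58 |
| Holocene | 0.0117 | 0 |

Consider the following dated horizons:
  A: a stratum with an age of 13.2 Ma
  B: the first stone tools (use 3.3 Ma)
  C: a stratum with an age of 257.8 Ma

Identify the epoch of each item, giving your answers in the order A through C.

A — Miocene; B — Pliocene; C — Lopingian

A: 13.2 Ma lies in 23.03–5.333 Ma, so Miocene.
B: 3.3 Ma lies in 5.333–2.58 Ma, so Pliocene.
C: 257.8 Ma lies in 259.51–251.902 Ma, so Lopingian.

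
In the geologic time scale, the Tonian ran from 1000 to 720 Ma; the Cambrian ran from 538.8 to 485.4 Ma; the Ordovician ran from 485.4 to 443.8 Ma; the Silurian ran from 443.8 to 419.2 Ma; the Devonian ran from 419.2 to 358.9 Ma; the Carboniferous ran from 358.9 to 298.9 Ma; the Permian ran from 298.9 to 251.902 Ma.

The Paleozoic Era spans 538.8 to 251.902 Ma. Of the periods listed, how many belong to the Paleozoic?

6

Periods inside 538.8–251.902 Ma: Cambrian, Ordovician, Silurian, Devonian, Carboniferous, Permian — 6 in total.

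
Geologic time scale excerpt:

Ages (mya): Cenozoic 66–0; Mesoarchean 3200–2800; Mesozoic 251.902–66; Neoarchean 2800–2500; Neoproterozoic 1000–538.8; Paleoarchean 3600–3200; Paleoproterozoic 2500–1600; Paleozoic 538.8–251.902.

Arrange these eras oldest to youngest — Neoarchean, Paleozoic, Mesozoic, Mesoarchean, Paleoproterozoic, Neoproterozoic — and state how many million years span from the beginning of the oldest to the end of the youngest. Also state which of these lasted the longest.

From the excerpt: Neoarchean 2800–2500; Paleozoic 538.8–251.902; Mesozoic 251.902–66; Mesoarchean 3200–2800; Paleoproterozoic 2500–1600; Neoproterozoic 1000–538.8 (Ma).
Larger Ma is earlier, so the oldest is Mesoarchean and the youngest is Mesozoic; oldest to youngest: Mesoarchean, Neoarchean, Paleoproterozoic, Neoproterozoic, Paleozoic, Mesozoic.
Oldest start 3200 minus youngest end 66 gives 3134 Myr overall.
Individual lengths (start − end): Paleozoic 286.898; Paleoproterozoic 900; Neoarchean 300; Neoproterozoic 461.2; Mesoarchean 400; Mesozoic 185.902. The largest is Paleoproterozoic at 900 Myr.

Mesoarchean, Neoarchean, Paleoproterozoic, Neoproterozoic, Paleozoic, Mesozoic; total span 3134 Myr; longest is Paleoproterozoic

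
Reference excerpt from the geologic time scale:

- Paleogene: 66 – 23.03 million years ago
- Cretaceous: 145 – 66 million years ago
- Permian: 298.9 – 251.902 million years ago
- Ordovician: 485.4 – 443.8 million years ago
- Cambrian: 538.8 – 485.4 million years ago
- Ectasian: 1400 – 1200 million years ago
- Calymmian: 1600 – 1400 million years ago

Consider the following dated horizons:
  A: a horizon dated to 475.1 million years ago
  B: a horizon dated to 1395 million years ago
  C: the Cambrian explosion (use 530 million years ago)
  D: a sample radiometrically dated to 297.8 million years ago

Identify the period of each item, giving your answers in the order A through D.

A — Ordovician; B — Ectasian; C — Cambrian; D — Permian

A: 475.1 Ma lies in 485.4–443.8 Ma, so Ordovician.
B: 1395 Ma lies in 1400–1200 Ma, so Ectasian.
C: 530 Ma lies in 538.8–485.4 Ma, so Cambrian.
D: 297.8 Ma lies in 298.9–251.902 Ma, so Permian.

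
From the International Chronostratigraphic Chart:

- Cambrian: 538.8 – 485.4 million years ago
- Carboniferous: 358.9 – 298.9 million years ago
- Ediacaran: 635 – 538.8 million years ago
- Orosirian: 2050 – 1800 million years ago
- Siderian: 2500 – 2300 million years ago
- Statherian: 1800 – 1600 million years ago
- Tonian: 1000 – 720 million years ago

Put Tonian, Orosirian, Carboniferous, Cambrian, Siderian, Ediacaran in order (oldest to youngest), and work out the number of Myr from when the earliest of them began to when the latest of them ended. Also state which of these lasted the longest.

Siderian, Orosirian, Tonian, Ediacaran, Cambrian, Carboniferous; total span 2201.1 Myr; longest is Tonian

Start ages (Ma): Siderian 2500, Orosirian 2050, Tonian 1000, Ediacaran 635, Cambrian 538.8, Carboniferous 358.9.
Ordered oldest to youngest: Siderian, Orosirian, Tonian, Ediacaran, Cambrian, Carboniferous.
Span = 2500 − 298.9 = 2201.1 Myr.
Durations: Ediacaran 96.2, Orosirian 250, Siderian 200, Tonian 280, Carboniferous 60, Cambrian 53.4 → longest is Tonian (280 Myr).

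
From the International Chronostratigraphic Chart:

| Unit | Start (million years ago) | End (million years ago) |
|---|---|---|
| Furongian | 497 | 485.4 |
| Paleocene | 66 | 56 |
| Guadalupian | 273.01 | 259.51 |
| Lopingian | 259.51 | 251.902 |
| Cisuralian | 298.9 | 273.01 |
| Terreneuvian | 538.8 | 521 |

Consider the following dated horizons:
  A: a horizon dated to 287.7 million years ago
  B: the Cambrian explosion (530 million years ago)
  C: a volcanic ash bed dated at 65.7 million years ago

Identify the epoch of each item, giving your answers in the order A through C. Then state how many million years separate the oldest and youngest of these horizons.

A: 287.7 Ma lies in 298.9–273.01 Ma, so Cisuralian.
B: 530 Ma lies in 538.8–521 Ma, so Terreneuvian.
C: 65.7 Ma lies in 66–56 Ma, so Paleocene.
Oldest = 530 Ma, youngest = 65.7 Ma → span 464.3 Myr.

A — Cisuralian; B — Terreneuvian; C — Paleocene; span 464.3 million years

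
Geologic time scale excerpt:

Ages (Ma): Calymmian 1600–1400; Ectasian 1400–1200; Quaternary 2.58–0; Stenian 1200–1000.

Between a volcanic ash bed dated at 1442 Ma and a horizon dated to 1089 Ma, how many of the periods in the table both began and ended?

1

The older date is 1442 Ma and the younger is 1089 Ma.
Periods with start < 1442 and end > 1089 Ma: Ectasian (1400–1200).
That is 1 complete period.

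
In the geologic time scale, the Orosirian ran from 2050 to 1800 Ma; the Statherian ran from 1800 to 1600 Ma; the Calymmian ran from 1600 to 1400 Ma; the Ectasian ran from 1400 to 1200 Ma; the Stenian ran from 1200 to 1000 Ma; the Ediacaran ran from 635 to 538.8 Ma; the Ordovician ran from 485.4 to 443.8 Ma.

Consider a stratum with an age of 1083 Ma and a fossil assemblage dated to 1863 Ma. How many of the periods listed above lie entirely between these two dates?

3

The older date is 1863 Ma and the younger is 1083 Ma.
Periods with start < 1863 and end > 1083 Ma: Statherian (1800–1600), Calymmian (1600–1400), Ectasian (1400–1200).
That is 3 complete periods.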